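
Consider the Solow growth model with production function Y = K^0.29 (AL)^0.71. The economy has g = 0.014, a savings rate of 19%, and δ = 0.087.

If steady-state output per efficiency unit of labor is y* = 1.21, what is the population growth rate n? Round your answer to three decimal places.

Steady state requires s·f(k) = (n + g + δ)·k, i.e. s·k^α = (n + g + δ)·k.
Since y* = [s/(n + g + δ)]^(α/(1−α)), we have s/(n + g + δ) = (y*)^((1−α)/α) = 1.21^2.4483 = 1.5947.
Therefore n + g + δ = s / 1.5947 = 0.19 / 1.5947 = 0.1191, so n = 0.1191 − 0.101 = 0.0181.

n ≈ 0.018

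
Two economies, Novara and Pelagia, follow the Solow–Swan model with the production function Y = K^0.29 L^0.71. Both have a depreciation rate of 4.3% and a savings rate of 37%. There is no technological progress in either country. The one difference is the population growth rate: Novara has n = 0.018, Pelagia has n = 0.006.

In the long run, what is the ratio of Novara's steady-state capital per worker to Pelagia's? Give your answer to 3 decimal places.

Steady-state k* = [s/(n + δ)]^(1/(1−α)), so the ratio is [ (s_N/(n + δ)_N) / (s_P/(n + δ)_P) ]^1.4085.
s_N/(n + δ)_N = 0.37/0.061 = 6.0656; s_P/(n + δ)_P = 0.37/0.049 = 7.5510.
Ratio = (6.0656/7.5510)^1.4085 = 0.8033^1.4085 ≈ 0.7345

ratio ≈ 0.735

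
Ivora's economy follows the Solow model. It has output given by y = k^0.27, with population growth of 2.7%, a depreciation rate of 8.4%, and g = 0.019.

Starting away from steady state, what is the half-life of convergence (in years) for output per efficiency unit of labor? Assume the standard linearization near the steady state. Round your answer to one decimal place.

Near the steady state the convergence rate is λ = (1 − α)(n + g + δ).
λ = (1 − 0.27) × 0.130 = 0.73 × 0.130 = 0.0949
Half-life = ln 2 / λ = 0.6931 / 0.0949 ≈ 7.30 years

t_½ ≈ 7.3 years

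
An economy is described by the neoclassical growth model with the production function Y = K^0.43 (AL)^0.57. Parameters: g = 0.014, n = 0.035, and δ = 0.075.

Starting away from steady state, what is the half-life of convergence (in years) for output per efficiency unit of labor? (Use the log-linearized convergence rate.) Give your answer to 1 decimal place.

Near the steady state the convergence rate is λ = (1 − α)(n + g + δ).
λ = (1 − 0.43) × 0.124 = 0.57 × 0.124 = 0.07068
Half-life = ln 2 / λ = 0.6931 / 0.07068 ≈ 9.81 years

about 9.8 years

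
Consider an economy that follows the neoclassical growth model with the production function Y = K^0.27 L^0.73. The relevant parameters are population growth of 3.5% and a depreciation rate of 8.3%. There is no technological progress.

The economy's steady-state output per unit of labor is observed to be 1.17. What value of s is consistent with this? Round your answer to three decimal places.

s ≈ 0.180

At the steady state, Δk = 0, so s·k^α = (n + δ)·k.
Since y* = [s/(n + δ)]^(α/(1−α)), we have s/(n + δ) = (y*)^((1−α)/α) = 1.17^2.7037 = 1.5288.
Therefore s = 1.5288 × (n + δ) = 1.5288 × 0.118 = 0.1804.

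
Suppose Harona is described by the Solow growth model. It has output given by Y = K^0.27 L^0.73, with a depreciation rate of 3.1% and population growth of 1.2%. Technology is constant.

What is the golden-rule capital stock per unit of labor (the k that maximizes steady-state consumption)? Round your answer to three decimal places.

k_gold ≈ 12.388

The golden rule sets f'(k) = n + δ, i.e. α·k^(α−1) = n + δ.
So k^(1−α) = α / (n + δ) = 0.27 / 0.043 = 6.2791.
k_gold = 6.2791^(1/0.73) ≈ 12.3883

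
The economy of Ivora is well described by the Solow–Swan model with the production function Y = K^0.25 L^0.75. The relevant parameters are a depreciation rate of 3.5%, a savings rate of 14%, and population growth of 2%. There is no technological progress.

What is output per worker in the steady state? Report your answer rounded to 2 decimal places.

In steady state, investment equals break-even investment: s·k^α = (n + δ)·k.
Dividing both sides by k: k^(1−α) = s / (n + δ).
k^0.75 = 0.14 / (0.020 + 0.035) = 0.14 / 0.055 = 2.5455
k* = 2.5455^(1/0.75) ≈ 3.4756
y* = (k*)^α = 3.4756^0.25 ≈ 1.3654

y* ≈ 1.37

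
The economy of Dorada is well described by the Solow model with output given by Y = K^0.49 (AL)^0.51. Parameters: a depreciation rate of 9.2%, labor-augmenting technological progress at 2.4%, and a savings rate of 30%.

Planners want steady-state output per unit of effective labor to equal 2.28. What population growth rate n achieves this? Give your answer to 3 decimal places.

n ≈ 0.011

At the steady state, Δk = 0, so s·k^α = (n + g + δ)·k.
Since y* = [s/(n + g + δ)]^(α/(1−α)), we have s/(n + g + δ) = (y*)^((1−α)/α) = 2.28^1.0408 = 2.3580.
Therefore n + g + δ = s / 2.3580 = 0.30 / 2.3580 = 0.1272, so n = 0.1272 − 0.116 = 0.0112.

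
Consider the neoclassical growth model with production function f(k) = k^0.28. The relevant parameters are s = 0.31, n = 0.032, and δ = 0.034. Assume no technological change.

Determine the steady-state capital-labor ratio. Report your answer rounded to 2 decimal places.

Steady state requires s·f(k) = (n + δ)·k, i.e. s·k^α = (n + δ)·k.
Dividing both sides by k: k^(1−α) = s / (n + δ).
k^0.72 = 0.31 / (0.032 + 0.034) = 0.31 / 0.066 = 4.6970
k* = 4.6970^(1/0.72) ≈ 8.5720

k* = 8.57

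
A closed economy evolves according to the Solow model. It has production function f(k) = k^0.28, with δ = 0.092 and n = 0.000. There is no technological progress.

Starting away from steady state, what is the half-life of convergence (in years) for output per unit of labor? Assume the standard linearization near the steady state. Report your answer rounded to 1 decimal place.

Near the steady state the convergence rate is λ = (1 − α)(n + δ).
λ = (1 − 0.28) × 0.092 = 0.72 × 0.092 = 0.06624
Half-life = ln 2 / λ = 0.6931 / 0.06624 ≈ 10.46 years

half-life ≈ 10.5 years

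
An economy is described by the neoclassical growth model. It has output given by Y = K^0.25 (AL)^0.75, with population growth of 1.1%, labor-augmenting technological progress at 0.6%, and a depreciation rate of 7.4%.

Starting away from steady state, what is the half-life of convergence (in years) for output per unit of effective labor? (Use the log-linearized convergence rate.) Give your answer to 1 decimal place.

half-life ≈ 10.2 years

Near the steady state the convergence rate is λ = (1 − α)(n + g + δ).
λ = (1 − 0.25) × 0.091 = 0.75 × 0.091 = 0.06825
Half-life = ln 2 / λ = 0.6931 / 0.06825 ≈ 10.16 years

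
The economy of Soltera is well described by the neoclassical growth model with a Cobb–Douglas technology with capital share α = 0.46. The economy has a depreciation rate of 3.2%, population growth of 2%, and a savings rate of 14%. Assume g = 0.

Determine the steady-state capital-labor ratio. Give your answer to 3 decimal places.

At the steady state, Δk = 0, so s·k^α = (n + δ)·k.
Dividing both sides by k: k^(1−α) = s / (n + δ).
k^0.54 = 0.14 / (0.020 + 0.032) = 0.14 / 0.052 = 2.6923
k* = 2.6923^(1/0.54) ≈ 6.2593

k* ≈ 6.259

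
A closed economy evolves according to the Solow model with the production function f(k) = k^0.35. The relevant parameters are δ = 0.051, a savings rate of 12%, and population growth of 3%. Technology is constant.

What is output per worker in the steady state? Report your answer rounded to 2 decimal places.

Steady state requires s·f(k) = (n + δ)·k, i.e. s·k^α = (n + δ)·k.
Dividing both sides by k: k^(1−α) = s / (n + δ).
k^0.65 = 0.12 / (0.030 + 0.051) = 0.12 / 0.081 = 1.4815
k* = 1.4815^(1/0.65) ≈ 1.8307
y* = (k*)^α = 1.8307^0.35 ≈ 1.2357

y* = 1.24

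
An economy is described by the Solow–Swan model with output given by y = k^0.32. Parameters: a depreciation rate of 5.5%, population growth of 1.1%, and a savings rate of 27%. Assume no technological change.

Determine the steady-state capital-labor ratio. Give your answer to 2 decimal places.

At the steady state, Δk = 0, so s·k^α = (n + δ)·k.
Dividing both sides by k: k^(1−α) = s / (n + δ).
k^0.68 = 0.27 / (0.011 + 0.055) = 0.27 / 0.066 = 4.0909
k* = 4.0909^(1/0.68) ≈ 7.9384

k* = 7.94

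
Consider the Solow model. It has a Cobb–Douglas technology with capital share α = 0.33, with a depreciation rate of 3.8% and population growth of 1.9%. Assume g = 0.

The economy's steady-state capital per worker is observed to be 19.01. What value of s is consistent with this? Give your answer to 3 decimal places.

Steady state requires s·f(k) = (n + δ)·k, i.e. s·k^α = (n + δ)·k.
So s / (n + δ) = (k*)^(1−α) = 19.01^0.67 = 7.1931.
Therefore s = 7.1931 × (n + δ) = 7.1931 × 0.057 = 0.4100.

s ≈ 0.410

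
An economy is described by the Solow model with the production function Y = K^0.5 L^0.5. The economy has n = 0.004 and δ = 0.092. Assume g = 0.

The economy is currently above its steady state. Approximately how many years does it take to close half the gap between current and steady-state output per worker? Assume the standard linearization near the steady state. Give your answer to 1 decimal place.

about 14.4 years

Near the steady state the convergence rate is λ = (1 − α)(n + δ).
λ = (1 − 0.5) × 0.096 = 0.5 × 0.096 = 0.0480
Half-life = ln 2 / λ = 0.6931 / 0.0480 ≈ 14.44 years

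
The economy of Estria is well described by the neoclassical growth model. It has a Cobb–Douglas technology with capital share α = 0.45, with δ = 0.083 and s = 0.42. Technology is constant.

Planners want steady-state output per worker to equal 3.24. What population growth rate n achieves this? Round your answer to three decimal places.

Steady state requires s·f(k) = (n + δ)·k, i.e. s·k^α = (n + δ)·k.
Since y* = [s/(n + δ)]^(α/(1−α)), we have s/(n + δ) = (y*)^((1−α)/α) = 3.24^1.2222 = 4.2072.
Therefore n + δ = s / 4.2072 = 0.42 / 4.2072 = 0.0998, so n = 0.0998 − 0.083 = 0.0168.

n ≈ 0.017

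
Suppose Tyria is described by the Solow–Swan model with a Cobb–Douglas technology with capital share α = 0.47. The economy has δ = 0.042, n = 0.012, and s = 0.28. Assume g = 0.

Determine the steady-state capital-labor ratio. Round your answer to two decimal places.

At the steady state, Δk = 0, so s·k^α = (n + δ)·k.
Rearranging, k^(1−α) = s / (n + δ).
k^0.53 = 0.28 / (0.012 + 0.042) = 0.28 / 0.054 = 5.1852
k* = 5.1852^(1/0.53) ≈ 22.3159

k* = 22.32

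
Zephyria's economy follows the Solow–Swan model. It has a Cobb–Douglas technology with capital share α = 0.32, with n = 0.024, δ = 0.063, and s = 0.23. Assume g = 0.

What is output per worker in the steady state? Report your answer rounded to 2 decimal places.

y* ≈ 1.58

At the steady state, Δk = 0, so s·k^α = (n + δ)·k.
Rearranging, k^(1−α) = s / (n + δ).
k^0.68 = 0.23 / (0.024 + 0.063) = 0.23 / 0.087 = 2.6437
k* = 2.6437^(1/0.68) ≈ 4.1773
y* = (k*)^α = 4.1773^0.32 ≈ 1.5801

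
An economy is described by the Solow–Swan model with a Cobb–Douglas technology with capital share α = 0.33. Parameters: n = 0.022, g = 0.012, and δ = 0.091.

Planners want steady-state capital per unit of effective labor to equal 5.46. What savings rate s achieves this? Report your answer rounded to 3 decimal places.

At the steady state, Δk = 0, so s·k^α = (n + g + δ)·k.
So s / (n + g + δ) = (k*)^(1−α) = 5.46^0.67 = 3.1183.
Therefore s = 3.1183 × (n + g + δ) = 3.1183 × 0.125 = 0.3898.

s ≈ 0.390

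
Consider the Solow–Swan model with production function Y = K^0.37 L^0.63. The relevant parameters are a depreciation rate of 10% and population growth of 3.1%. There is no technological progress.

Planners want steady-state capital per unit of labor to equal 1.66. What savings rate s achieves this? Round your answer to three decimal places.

s ≈ 0.180

In steady state, investment equals break-even investment: s·k^α = (n + δ)·k.
So s / (n + δ) = (k*)^(1−α) = 1.66^0.63 = 1.3762.
Therefore s = 1.3762 × (n + δ) = 1.3762 × 0.131 = 0.1803.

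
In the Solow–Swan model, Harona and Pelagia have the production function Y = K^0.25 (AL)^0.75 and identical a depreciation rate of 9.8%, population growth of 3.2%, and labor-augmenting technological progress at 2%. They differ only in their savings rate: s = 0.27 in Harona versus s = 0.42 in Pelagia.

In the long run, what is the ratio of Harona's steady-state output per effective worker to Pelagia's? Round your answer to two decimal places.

y*_H / y*_P ≈ 0.86

Steady-state y* = [s/(n + g + δ)]^(α/(1−α)), so the ratio is [ (s_H/(n + g + δ)_H) / (s_P/(n + g + δ)_P) ]^0.3333.
s_H/(n + g + δ)_H = 0.27/0.150 = 1.8000; s_P/(n + g + δ)_P = 0.42/0.150 = 2.8000.
Ratio = (1.8000/2.8000)^0.3333 = 0.6429^0.3333 ≈ 0.8631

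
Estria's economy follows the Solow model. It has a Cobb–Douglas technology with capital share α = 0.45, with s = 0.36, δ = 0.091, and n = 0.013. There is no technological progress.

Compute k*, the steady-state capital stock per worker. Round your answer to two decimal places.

k* = 9.56

In steady state, investment equals break-even investment: s·k^α = (n + δ)·k.
Rearranging, k^(1−α) = s / (n + δ).
k^0.55 = 0.36 / (0.013 + 0.091) = 0.36 / 0.104 = 3.4615
k* = 3.4615^(1/0.55) ≈ 9.5605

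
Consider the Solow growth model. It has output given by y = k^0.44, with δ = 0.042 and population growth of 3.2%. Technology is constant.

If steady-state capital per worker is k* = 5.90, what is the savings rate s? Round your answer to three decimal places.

In steady state, investment equals break-even investment: s·k^α = (n + δ)·k.
So s / (n + δ) = (k*)^(1−α) = 5.90^0.56 = 2.7019.
Therefore s = 2.7019 × (n + δ) = 2.7019 × 0.074 = 0.1999.

s ≈ 0.200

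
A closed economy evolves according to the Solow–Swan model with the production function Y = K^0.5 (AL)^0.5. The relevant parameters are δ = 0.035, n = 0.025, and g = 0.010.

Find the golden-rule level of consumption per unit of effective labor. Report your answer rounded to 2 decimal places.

c_gold ≈ 3.57

At the golden rule, f'(k) = n + g + δ, so α·k^(α−1) = n + g + δ and k_gold = (α/(n + g + δ))^(1/(1−α)).
k_gold = (0.5/0.070)^(1/0.5) = 7.1429^2 ≈ 51.0210
c_gold = f(k_gold) − (n + g + δ)·k_gold = 7.1429 − 0.070×51.0210 ≈ 3.5714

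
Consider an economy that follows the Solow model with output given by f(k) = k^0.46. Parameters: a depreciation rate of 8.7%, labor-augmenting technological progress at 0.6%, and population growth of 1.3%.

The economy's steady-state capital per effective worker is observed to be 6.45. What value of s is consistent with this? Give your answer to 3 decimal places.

s ≈ 0.290

Steady state requires s·f(k) = (n + g + δ)·k, i.e. s·k^α = (n + g + δ)·k.
So s / (n + g + δ) = (k*)^(1−α) = 6.45^0.54 = 2.7363.
Therefore s = 2.7363 × (n + g + δ) = 2.7363 × 0.106 = 0.2900.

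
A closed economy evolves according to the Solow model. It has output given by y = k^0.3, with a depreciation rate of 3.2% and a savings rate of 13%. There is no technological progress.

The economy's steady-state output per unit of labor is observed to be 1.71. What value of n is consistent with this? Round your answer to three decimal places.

n ≈ 0.005

In steady state, investment equals break-even investment: s·k^α = (n + δ)·k.
Since y* = [s/(n + δ)]^(α/(1−α)), we have s/(n + δ) = (y*)^((1−α)/α) = 1.71^2.3333 = 3.4966.
Therefore n + δ = s / 3.4966 = 0.13 / 3.4966 = 0.0372, so n = 0.0372 − 0.032 = 0.0052.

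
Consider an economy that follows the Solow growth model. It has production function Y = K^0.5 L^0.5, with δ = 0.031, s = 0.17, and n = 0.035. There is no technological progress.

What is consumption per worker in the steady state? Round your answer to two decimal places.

In steady state, investment equals break-even investment: s·k^α = (n + δ)·k.
Dividing both sides by k: k^(1−α) = s / (n + δ).
k^0.5 = 0.17 / (0.035 + 0.031) = 0.17 / 0.066 = 2.5758
k* = 2.5758^(1/0.5) ≈ 6.6347
y* = (k*)^α = 6.6347^0.5 ≈ 2.5758
c* = (1 − s)·y* = (1 − 0.17) × 2.5758 ≈ 2.1379

c* = 2.14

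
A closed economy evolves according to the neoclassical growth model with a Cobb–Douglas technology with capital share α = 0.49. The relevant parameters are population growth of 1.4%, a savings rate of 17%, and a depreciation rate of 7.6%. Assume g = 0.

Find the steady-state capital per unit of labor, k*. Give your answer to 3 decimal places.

In steady state, investment equals break-even investment: s·k^α = (n + δ)·k.
Dividing both sides by k: k^(1−α) = s / (n + δ).
k^0.51 = 0.17 / (0.014 + 0.076) = 0.17 / 0.090 = 1.8889
k* = 1.8889^(1/0.51) ≈ 3.4801

k* = 3.480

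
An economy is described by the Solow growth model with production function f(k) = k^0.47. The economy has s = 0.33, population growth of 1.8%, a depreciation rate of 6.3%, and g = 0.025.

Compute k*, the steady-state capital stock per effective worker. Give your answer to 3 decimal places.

k* ≈ 8.523

Steady state requires s·f(k) = (n + g + δ)·k, i.e. s·k^α = (n + g + δ)·k.
Dividing both sides by k: k^(1−α) = s / (n + g + δ).
k^0.53 = 0.33 / (0.018 + 0.025 + 0.063) = 0.33 / 0.106 = 3.1132
k* = 3.1132^(1/0.53) ≈ 8.5227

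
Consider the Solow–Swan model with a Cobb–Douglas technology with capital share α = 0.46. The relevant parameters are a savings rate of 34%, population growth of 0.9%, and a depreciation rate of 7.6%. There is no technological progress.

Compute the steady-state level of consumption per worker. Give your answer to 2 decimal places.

c* ≈ 2.15

Steady state requires s·f(k) = (n + δ)·k, i.e. s·k^α = (n + δ)·k.
Rearranging, k^(1−α) = s / (n + δ).
k^0.54 = 0.34 / (0.009 + 0.076) = 0.34 / 0.085 = 4.0000
k* = 4.0000^(1/0.54) ≈ 13.0294
y* = (k*)^α = 13.0294^0.46 ≈ 3.2574
c* = (1 − s)·y* = (1 − 0.34) × 3.2574 ≈ 2.1499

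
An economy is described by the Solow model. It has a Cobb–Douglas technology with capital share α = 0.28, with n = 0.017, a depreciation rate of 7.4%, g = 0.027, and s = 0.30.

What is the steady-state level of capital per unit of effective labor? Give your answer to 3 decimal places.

k* = 3.655

At the steady state, Δk = 0, so s·k^α = (n + g + δ)·k.
Rearranging, k^(1−α) = s / (n + g + δ).
k^0.72 = 0.30 / (0.017 + 0.027 + 0.074) = 0.30 / 0.118 = 2.5424
k* = 2.5424^(1/0.72) ≈ 3.6546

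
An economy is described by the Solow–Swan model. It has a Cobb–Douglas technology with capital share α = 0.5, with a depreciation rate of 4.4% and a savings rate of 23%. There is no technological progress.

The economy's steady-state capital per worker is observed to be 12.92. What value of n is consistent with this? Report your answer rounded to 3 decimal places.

Steady state requires s·f(k) = (n + δ)·k, i.e. s·k^α = (n + δ)·k.
So s / (n + δ) = (k*)^(1−α) = 12.92^0.5 = 3.5944.
Therefore n + δ = s / 3.5944 = 0.23 / 3.5944 = 0.0640, so n = 0.0640 − 0.044 = 0.0200.

n ≈ 0.020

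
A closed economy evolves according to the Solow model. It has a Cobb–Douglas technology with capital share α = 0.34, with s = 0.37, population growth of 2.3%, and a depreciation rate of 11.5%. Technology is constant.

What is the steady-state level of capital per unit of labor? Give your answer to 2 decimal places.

k* = 4.46

At the steady state, Δk = 0, so s·k^α = (n + δ)·k.
Rearranging, k^(1−α) = s / (n + δ).
k^0.66 = 0.37 / (0.023 + 0.115) = 0.37 / 0.138 = 2.6812
k* = 2.6812^(1/0.66) ≈ 4.4564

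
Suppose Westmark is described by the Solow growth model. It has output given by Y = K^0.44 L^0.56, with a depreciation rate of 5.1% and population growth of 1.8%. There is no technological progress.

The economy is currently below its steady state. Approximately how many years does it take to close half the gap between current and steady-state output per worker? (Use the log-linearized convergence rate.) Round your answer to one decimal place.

about 17.9 years

Near the steady state the convergence rate is λ = (1 − α)(n + δ).
λ = (1 − 0.44) × 0.069 = 0.56 × 0.069 = 0.03864
Half-life = ln 2 / λ = 0.6931 / 0.03864 ≈ 17.94 years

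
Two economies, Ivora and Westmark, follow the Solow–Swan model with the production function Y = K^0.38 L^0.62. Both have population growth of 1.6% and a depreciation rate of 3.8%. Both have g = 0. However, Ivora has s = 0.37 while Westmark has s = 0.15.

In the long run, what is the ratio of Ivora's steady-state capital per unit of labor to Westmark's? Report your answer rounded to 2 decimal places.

Steady-state k* = [s/(n + δ)]^(1/(1−α)), so the ratio is [ (s_I/(n + δ)_I) / (s_W/(n + δ)_W) ]^1.6129.
s_I/(n + δ)_I = 0.37/0.054 = 6.8519; s_W/(n + δ)_W = 0.15/0.054 = 2.7778.
Ratio = (6.8519/2.7778)^1.6129 = 2.4667^1.6129 ≈ 4.2899

k*_I / k*_W ≈ 4.29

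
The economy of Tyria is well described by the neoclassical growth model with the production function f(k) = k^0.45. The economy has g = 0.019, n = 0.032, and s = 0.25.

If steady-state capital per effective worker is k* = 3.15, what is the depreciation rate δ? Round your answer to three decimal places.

Steady state requires s·f(k) = (n + g + δ)·k, i.e. s·k^α = (n + g + δ)·k.
So s / (n + g + δ) = (k*)^(1−α) = 3.15^0.55 = 1.8796.
Therefore n + g + δ = s / 1.8796 = 0.25 / 1.8796 = 0.1330, so δ = 0.1330 − 0.051 = 0.0820.

δ ≈ 0.082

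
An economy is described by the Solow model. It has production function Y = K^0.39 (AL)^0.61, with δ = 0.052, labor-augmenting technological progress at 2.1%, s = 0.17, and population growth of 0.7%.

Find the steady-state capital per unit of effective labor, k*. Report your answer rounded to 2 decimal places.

Steady state requires s·f(k) = (n + g + δ)·k, i.e. s·k^α = (n + g + δ)·k.
Rearranging, k^(1−α) = s / (n + g + δ).
k^0.61 = 0.17 / (0.007 + 0.021 + 0.052) = 0.17 / 0.080 = 2.1250
k* = 2.1250^(1/0.61) ≈ 3.4408

k* = 3.44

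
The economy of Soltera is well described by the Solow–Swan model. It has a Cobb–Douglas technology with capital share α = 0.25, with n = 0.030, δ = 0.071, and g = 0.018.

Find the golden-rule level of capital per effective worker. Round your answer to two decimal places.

k_gold ≈ 2.69

The golden rule sets f'(k) = n + g + δ, i.e. α·k^(α−1) = n + g + δ.
So k^(1−α) = α / (n + g + δ) = 0.25 / 0.119 = 2.1008.
k_gold = 2.1008^(1/0.75) ≈ 2.6906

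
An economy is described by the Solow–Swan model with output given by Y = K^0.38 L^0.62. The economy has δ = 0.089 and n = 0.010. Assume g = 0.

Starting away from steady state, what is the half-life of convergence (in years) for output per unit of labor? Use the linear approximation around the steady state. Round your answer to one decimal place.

Near the steady state the convergence rate is λ = (1 − α)(n + δ).
λ = (1 − 0.38) × 0.099 = 0.62 × 0.099 = 0.06138
Half-life = ln 2 / λ = 0.6931 / 0.06138 ≈ 11.29 years

about 11.3 years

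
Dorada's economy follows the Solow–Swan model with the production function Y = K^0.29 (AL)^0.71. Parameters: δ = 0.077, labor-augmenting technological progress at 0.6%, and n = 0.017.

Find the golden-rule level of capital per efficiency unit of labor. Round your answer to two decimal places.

k_gold ≈ 4.48

The golden rule sets f'(k) = n + g + δ, i.e. α·k^(α−1) = n + g + δ.
So k^(1−α) = α / (n + g + δ) = 0.29 / 0.100 = 2.9000.
k_gold = 2.9000^(1/0.71) ≈ 4.4799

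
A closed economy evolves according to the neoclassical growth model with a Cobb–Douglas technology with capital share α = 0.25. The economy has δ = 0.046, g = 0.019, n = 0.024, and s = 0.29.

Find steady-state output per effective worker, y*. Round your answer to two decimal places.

y* ≈ 1.48

Steady state requires s·f(k) = (n + g + δ)·k, i.e. s·k^α = (n + g + δ)·k.
Dividing both sides by k: k^(1−α) = s / (n + g + δ).
k^0.75 = 0.29 / (0.024 + 0.019 + 0.046) = 0.29 / 0.089 = 3.2584
k* = 3.2584^(1/0.75) ≈ 4.8307
y* = (k*)^α = 4.8307^0.25 ≈ 1.4825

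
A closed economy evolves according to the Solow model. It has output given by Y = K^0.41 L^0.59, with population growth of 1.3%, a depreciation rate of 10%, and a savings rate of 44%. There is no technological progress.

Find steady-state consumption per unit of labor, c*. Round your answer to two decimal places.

c* ≈ 1.44

Steady state requires s·f(k) = (n + δ)·k, i.e. s·k^α = (n + δ)·k.
Rearranging, k^(1−α) = s / (n + δ).
k^0.59 = 0.44 / (0.013 + 0.100) = 0.44 / 0.113 = 3.8938
k* = 3.8938^(1/0.59) ≈ 10.0146
y* = (k*)^α = 10.0146^0.41 ≈ 2.5719
c* = (1 − s)·y* = (1 − 0.44) × 2.5719 ≈ 1.4403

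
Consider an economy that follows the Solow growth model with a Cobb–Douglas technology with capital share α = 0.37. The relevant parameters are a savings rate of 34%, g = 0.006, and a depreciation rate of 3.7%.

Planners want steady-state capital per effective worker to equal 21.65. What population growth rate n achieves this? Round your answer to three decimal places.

Steady state requires s·f(k) = (n + g + δ)·k, i.e. s·k^α = (n + g + δ)·k.
So s / (n + g + δ) = (k*)^(1−α) = 21.65^0.63 = 6.9397.
Therefore n + g + δ = s / 6.9397 = 0.34 / 6.9397 = 0.0490, so n = 0.0490 − 0.043 = 0.0060.

n ≈ 0.006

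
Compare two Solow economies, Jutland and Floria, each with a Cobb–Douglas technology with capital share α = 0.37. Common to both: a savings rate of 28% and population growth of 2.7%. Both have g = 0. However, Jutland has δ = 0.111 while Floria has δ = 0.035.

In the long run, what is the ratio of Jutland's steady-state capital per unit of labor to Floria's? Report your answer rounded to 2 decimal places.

Steady-state k* = [s/(n + δ)]^(1/(1−α)), so the ratio is [ (s_J/(n + δ)_J) / (s_F/(n + δ)_F) ]^1.5873.
s_J/(n + δ)_J = 0.28/0.138 = 2.0290; s_F/(n + δ)_F = 0.28/0.062 = 4.5161.
Ratio = (2.0290/4.5161)^1.5873 = 0.4493^1.5873 ≈ 0.2808

ratio ≈ 0.28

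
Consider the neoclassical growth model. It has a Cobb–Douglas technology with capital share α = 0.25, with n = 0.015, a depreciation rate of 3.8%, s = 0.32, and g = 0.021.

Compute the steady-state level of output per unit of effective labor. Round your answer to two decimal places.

y* = 1.63

Steady state requires s·f(k) = (n + g + δ)·k, i.e. s·k^α = (n + g + δ)·k.
Dividing both sides by k: k^(1−α) = s / (n + g + δ).
k^0.75 = 0.32 / (0.015 + 0.021 + 0.038) = 0.32 / 0.074 = 4.3243
k* = 4.3243^(1/0.75) ≈ 7.0451
y* = (k*)^α = 7.0451^0.25 ≈ 1.6292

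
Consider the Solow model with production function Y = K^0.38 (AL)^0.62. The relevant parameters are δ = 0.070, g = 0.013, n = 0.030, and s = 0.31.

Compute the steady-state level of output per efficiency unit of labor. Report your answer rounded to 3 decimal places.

y* ≈ 1.856

In steady state, investment equals break-even investment: s·k^α = (n + g + δ)·k.
Dividing both sides by k: k^(1−α) = s / (n + g + δ).
k^0.62 = 0.31 / (0.030 + 0.013 + 0.070) = 0.31 / 0.113 = 2.7434
k* = 2.7434^(1/0.62) ≈ 5.0923
y* = (k*)^α = 5.0923^0.38 ≈ 1.8562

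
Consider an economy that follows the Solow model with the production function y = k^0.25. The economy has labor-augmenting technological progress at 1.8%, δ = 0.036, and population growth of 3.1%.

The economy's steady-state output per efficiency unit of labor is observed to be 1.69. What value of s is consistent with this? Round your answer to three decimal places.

At the steady state, Δk = 0, so s·k^α = (n + g + δ)·k.
Since y* = [s/(n + g + δ)]^(α/(1−α)), we have s/(n + g + δ) = (y*)^((1−α)/α) = 1.69^3 = 4.8268.
Therefore s = 4.8268 × (n + g + δ) = 4.8268 × 0.085 = 0.4103.

s ≈ 0.410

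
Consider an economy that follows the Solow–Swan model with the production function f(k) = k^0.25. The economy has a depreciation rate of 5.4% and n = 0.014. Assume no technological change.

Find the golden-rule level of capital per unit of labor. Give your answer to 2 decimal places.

The golden rule sets f'(k) = n + δ, i.e. α·k^(α−1) = n + δ.
So k^(1−α) = α / (n + δ) = 0.25 / 0.068 = 3.6765.
k_gold = 3.6765^(1/0.75) ≈ 5.6743

k_gold ≈ 5.67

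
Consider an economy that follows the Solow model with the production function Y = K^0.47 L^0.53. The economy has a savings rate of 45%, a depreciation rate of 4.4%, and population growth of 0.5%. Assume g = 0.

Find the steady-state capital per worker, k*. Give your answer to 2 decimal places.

Steady state requires s·f(k) = (n + δ)·k, i.e. s·k^α = (n + δ)·k.
Dividing both sides by k: k^(1−α) = s / (n + δ).
k^0.53 = 0.45 / (0.005 + 0.044) = 0.45 / 0.049 = 9.1837
k* = 9.1837^(1/0.53) ≈ 65.6167

k* ≈ 65.62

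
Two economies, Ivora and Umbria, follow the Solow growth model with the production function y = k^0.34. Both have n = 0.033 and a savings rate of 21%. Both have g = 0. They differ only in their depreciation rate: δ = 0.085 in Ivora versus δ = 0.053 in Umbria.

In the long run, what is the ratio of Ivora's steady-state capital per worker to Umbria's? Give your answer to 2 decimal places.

Steady-state k* = [s/(n + δ)]^(1/(1−α)), so the ratio is [ (s_I/(n + δ)_I) / (s_U/(n + δ)_U) ]^1.5152.
s_I/(n + δ)_I = 0.21/0.118 = 1.7797; s_U/(n + δ)_U = 0.21/0.086 = 2.4419.
Ratio = (1.7797/2.4419)^1.5152 = 0.7288^1.5152 ≈ 0.6192

ratio ≈ 0.62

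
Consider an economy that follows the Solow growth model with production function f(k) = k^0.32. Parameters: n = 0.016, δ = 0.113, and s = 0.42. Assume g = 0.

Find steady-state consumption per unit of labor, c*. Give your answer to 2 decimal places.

c* = 1.01

At the steady state, Δk = 0, so s·k^α = (n + δ)·k.
Dividing both sides by k: k^(1−α) = s / (n + δ).
k^0.68 = 0.42 / (0.016 + 0.113) = 0.42 / 0.129 = 3.2558
k* = 3.2558^(1/0.68) ≈ 5.6742
y* = (k*)^α = 5.6742^0.32 ≈ 1.7428
c* = (1 − s)·y* = (1 − 0.42) × 1.7428 ≈ 1.0108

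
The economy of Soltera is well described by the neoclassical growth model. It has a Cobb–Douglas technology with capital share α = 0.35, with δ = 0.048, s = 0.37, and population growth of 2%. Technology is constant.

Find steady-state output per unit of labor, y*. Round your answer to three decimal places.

Steady state requires s·f(k) = (n + δ)·k, i.e. s·k^α = (n + δ)·k.
Dividing both sides by k: k^(1−α) = s / (n + δ).
k^0.65 = 0.37 / (0.020 + 0.048) = 0.37 / 0.068 = 5.4412
k* = 5.4412^(1/0.65) ≈ 13.5468
y* = (k*)^α = 13.5468^0.35 ≈ 2.4897

y* = 2.490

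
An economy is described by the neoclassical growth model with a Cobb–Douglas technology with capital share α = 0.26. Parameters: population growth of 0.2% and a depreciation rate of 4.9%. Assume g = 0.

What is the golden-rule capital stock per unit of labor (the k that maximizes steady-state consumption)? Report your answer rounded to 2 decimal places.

The golden rule sets f'(k) = n + δ, i.e. α·k^(α−1) = n + δ.
So k^(1−α) = α / (n + δ) = 0.26 / 0.051 = 5.0980.
k_gold = 5.0980^(1/0.74) ≈ 9.0354

k_gold ≈ 9.04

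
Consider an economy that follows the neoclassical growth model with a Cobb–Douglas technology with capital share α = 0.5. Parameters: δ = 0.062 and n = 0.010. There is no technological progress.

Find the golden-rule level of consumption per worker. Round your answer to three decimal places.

c_gold ≈ 3.472

At the golden rule, f'(k) = n + δ, so α·k^(α−1) = n + δ and k_gold = (α/(n + δ))^(1/(1−α)).
k_gold = (0.5/0.072)^(1/0.5) = 6.9444^2 ≈ 48.2247
c_gold = f(k_gold) − (n + δ)·k_gold = 6.9444 − 0.072×48.2247 ≈ 3.4722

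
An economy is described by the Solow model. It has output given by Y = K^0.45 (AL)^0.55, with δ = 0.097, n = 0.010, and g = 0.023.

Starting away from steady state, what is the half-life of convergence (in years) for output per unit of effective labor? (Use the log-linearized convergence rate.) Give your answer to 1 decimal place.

Near the steady state the convergence rate is λ = (1 − α)(n + g + δ).
λ = (1 − 0.45) × 0.130 = 0.55 × 0.130 = 0.0715
Half-life = ln 2 / λ = 0.6931 / 0.0715 ≈ 9.69 years

half-life ≈ 9.7 years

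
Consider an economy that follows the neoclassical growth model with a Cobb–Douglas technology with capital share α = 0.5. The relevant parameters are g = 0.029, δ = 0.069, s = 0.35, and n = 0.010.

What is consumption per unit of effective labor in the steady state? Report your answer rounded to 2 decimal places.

c* ≈ 2.11

At the steady state, Δk = 0, so s·k^α = (n + g + δ)·k.
Rearranging, k^(1−α) = s / (n + g + δ).
k^0.5 = 0.35 / (0.010 + 0.029 + 0.069) = 0.35 / 0.108 = 3.2407
k* = 3.2407^(1/0.5) ≈ 10.5021
y* = (k*)^α = 10.5021^0.5 ≈ 3.2407
c* = (1 − s)·y* = (1 − 0.35) × 3.2407 ≈ 2.1065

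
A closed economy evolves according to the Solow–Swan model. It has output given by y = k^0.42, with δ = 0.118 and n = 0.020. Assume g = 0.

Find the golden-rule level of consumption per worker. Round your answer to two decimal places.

At the golden rule, f'(k) = n + δ, so α·k^(α−1) = n + δ and k_gold = (α/(n + δ))^(1/(1−α)).
k_gold = (0.42/0.138)^(1/0.58) = 3.0435^1.7241 ≈ 6.8137
c_gold = f(k_gold) − (n + δ)·k_gold = 2.2388 − 0.138×6.8137 ≈ 1.2985

c_gold ≈ 1.30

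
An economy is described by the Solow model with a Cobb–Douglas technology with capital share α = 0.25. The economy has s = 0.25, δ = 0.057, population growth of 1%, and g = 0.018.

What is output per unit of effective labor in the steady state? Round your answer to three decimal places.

y* ≈ 1.433

In steady state, investment equals break-even investment: s·k^α = (n + g + δ)·k.
Rearranging, k^(1−α) = s / (n + g + δ).
k^0.75 = 0.25 / (0.010 + 0.018 + 0.057) = 0.25 / 0.085 = 2.9412
k* = 2.9412^(1/0.75) ≈ 4.2140
y* = (k*)^α = 4.2140^0.25 ≈ 1.4328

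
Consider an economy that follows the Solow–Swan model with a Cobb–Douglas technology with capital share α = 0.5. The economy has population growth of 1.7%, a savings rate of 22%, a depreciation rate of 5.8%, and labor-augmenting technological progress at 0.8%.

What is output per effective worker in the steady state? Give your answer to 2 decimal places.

y* = 2.65

In steady state, investment equals break-even investment: s·k^α = (n + g + δ)·k.
Rearranging, k^(1−α) = s / (n + g + δ).
k^0.5 = 0.22 / (0.017 + 0.008 + 0.058) = 0.22 / 0.083 = 2.6506
k* = 2.6506^(1/0.5) ≈ 7.0257
y* = (k*)^α = 7.0257^0.5 ≈ 2.6506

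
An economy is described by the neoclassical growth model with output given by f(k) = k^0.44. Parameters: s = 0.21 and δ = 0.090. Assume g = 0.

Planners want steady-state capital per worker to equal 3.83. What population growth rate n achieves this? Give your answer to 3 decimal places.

Steady state requires s·f(k) = (n + δ)·k, i.e. s·k^α = (n + δ)·k.
So s / (n + δ) = (k*)^(1−α) = 3.83^0.56 = 2.1212.
Therefore n + δ = s / 2.1212 = 0.21 / 2.1212 = 0.0990, so n = 0.0990 − 0.090 = 0.0090.

n ≈ 0.009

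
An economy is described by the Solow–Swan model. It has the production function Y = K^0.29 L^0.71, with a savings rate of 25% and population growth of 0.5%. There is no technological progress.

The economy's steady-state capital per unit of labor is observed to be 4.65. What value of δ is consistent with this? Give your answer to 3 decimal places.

δ ≈ 0.079

Steady state requires s·f(k) = (n + δ)·k, i.e. s·k^α = (n + δ)·k.
So s / (n + δ) = (k*)^(1−α) = 4.65^0.71 = 2.9778.
Therefore n + δ = s / 2.9778 = 0.25 / 2.9778 = 0.0840, so δ = 0.0840 − 0.005 = 0.0790.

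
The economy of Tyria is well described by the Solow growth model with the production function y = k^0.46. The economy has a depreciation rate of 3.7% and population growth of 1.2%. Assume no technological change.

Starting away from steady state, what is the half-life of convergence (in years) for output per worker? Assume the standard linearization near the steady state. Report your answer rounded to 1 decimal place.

Near the steady state the convergence rate is λ = (1 − α)(n + δ).
λ = (1 − 0.46) × 0.049 = 0.54 × 0.049 = 0.02646
Half-life = ln 2 / λ = 0.6931 / 0.02646 ≈ 26.19 years

t_½ ≈ 26.2 years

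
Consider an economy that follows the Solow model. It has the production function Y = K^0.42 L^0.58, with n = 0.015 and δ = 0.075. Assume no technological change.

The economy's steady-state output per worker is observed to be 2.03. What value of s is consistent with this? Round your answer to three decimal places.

In steady state, investment equals break-even investment: s·k^α = (n + δ)·k.
Since y* = [s/(n + δ)]^(α/(1−α)), we have s/(n + δ) = (y*)^((1−α)/α) = 2.03^1.381 = 2.6586.
Therefore s = 2.6586 × (n + δ) = 2.6586 × 0.090 = 0.2393.

s ≈ 0.239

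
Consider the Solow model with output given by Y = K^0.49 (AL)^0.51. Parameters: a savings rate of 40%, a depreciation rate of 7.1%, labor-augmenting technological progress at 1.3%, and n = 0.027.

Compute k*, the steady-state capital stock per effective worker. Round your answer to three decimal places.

Steady state requires s·f(k) = (n + g + δ)·k, i.e. s·k^α = (n + g + δ)·k.
Rearranging, k^(1−α) = s / (n + g + δ).
k^0.51 = 0.40 / (0.027 + 0.013 + 0.071) = 0.40 / 0.111 = 3.6036
k* = 3.6036^(1/0.51) ≈ 12.3492

k* = 12.349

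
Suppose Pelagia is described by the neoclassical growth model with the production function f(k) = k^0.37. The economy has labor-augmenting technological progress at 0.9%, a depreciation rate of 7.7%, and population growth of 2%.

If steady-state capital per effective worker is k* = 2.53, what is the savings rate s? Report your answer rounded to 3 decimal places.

Steady state requires s·f(k) = (n + g + δ)·k, i.e. s·k^α = (n + g + δ)·k.
So s / (n + g + δ) = (k*)^(1−α) = 2.53^0.63 = 1.7946.
Therefore s = 1.7946 × (n + g + δ) = 1.7946 × 0.106 = 0.1902.

s ≈ 0.190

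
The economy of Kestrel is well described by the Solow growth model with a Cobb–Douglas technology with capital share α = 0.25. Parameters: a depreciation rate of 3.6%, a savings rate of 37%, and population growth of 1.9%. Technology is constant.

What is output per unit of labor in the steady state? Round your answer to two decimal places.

y* ≈ 1.89

Steady state requires s·f(k) = (n + δ)·k, i.e. s·k^α = (n + δ)·k.
Rearranging, k^(1−α) = s / (n + δ).
k^0.75 = 0.37 / (0.019 + 0.036) = 0.37 / 0.055 = 6.7273
k* = 6.7273^(1/0.75) ≈ 12.6995
y* = (k*)^α = 12.6995^0.25 ≈ 1.8878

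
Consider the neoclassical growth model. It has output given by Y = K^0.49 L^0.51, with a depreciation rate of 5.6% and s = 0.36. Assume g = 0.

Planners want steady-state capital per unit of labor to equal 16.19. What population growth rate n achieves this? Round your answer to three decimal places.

In steady state, investment equals break-even investment: s·k^α = (n + δ)·k.
So s / (n + δ) = (k*)^(1−α) = 16.19^0.51 = 4.1373.
Therefore n + δ = s / 4.1373 = 0.36 / 4.1373 = 0.0870, so n = 0.0870 − 0.056 = 0.0310.

n ≈ 0.031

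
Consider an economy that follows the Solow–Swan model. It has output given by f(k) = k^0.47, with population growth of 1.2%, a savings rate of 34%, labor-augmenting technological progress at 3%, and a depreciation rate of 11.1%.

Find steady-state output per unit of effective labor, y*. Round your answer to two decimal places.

y* ≈ 2.03

At the steady state, Δk = 0, so s·k^α = (n + g + δ)·k.
Rearranging, k^(1−α) = s / (n + g + δ).
k^0.53 = 0.34 / (0.012 + 0.030 + 0.111) = 0.34 / 0.153 = 2.2222
k* = 2.2222^(1/0.53) ≈ 4.5114
y* = (k*)^α = 4.5114^0.47 ≈ 2.0301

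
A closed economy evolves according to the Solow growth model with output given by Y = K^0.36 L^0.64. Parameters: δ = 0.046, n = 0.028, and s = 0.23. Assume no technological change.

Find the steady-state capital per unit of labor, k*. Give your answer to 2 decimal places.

In steady state, investment equals break-even investment: s·k^α = (n + δ)·k.
Rearranging, k^(1−α) = s / (n + δ).
k^0.64 = 0.23 / (0.028 + 0.046) = 0.23 / 0.074 = 3.1081
k* = 3.1081^(1/0.64) ≈ 5.8820

k* = 5.88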